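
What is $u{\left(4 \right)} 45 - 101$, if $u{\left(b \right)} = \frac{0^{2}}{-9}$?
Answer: $-101$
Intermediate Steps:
$u{\left(b \right)} = 0$ ($u{\left(b \right)} = 0 \left(- \frac{1}{9}\right) = 0$)
$u{\left(4 \right)} 45 - 101 = 0 \cdot 45 - 101 = 0 - 101 = -101$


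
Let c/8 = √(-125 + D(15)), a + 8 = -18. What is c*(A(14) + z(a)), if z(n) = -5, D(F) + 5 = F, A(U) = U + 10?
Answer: 152*I*√115 ≈ 1630.0*I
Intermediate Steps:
A(U) = 10 + U
D(F) = -5 + F
a = -26 (a = -8 - 18 = -26)
c = 8*I*√115 (c = 8*√(-125 + (-5 + 15)) = 8*√(-125 + 10) = 8*√(-115) = 8*(I*√115) = 8*I*√115 ≈ 85.79*I)
c*(A(14) + z(a)) = (8*I*√115)*((10 + 14) - 5) = (8*I*√115)*(24 - 5) = (8*I*√115)*19 = 152*I*√115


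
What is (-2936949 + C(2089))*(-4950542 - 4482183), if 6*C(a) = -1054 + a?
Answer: 55403610221925/2 ≈ 2.7702e+13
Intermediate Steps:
C(a) = -527/3 + a/6 (C(a) = (-1054 + a)/6 = -527/3 + a/6)
(-2936949 + C(2089))*(-4950542 - 4482183) = (-2936949 + (-527/3 + (1/6)*2089))*(-4950542 - 4482183) = (-2936949 + (-527/3 + 2089/6))*(-9432725) = (-2936949 + 345/2)*(-9432725) = -5873553/2*(-9432725) = 55403610221925/2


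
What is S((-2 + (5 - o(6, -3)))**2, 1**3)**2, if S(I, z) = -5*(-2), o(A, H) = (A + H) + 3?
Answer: 100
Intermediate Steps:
o(A, H) = 3 + A + H
S(I, z) = 10
S((-2 + (5 - o(6, -3)))**2, 1**3)**2 = 10**2 = 100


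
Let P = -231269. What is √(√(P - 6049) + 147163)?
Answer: √(147163 + I*√237318) ≈ 383.62 + 0.6349*I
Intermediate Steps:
√(√(P - 6049) + 147163) = √(√(-231269 - 6049) + 147163) = √(√(-237318) + 147163) = √(I*√237318 + 147163) = √(147163 + I*√237318)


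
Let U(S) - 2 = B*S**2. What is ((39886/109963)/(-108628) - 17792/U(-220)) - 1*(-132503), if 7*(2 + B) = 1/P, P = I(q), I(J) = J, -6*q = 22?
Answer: 39048122885796308669/294695740890018 ≈ 1.3250e+5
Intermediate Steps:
q = -11/3 (q = -1/6*22 = -11/3 ≈ -3.6667)
P = -11/3 ≈ -3.6667
B = -157/77 (B = -2 + 1/(7*(-11/3)) = -2 + (1/7)*(-3/11) = -2 - 3/77 = -157/77 ≈ -2.0390)
U(S) = 2 - 157*S**2/77
((39886/109963)/(-108628) - 17792/U(-220)) - 1*(-132503) = ((39886/109963)/(-108628) - 17792/(2 - 157/77*(-220)**2)) - 1*(-132503) = ((39886*(1/109963))*(-1/108628) - 17792/(2 - 157/77*48400)) + 132503 = ((5698/15709)*(-1/108628) - 17792/(2 - 690800/7)) + 132503 = (-2849/853218626 - 17792/(-690786/7)) + 132503 = (-2849/853218626 - 17792*(-7/690786)) + 132503 = (-2849/853218626 + 62272/345393) + 132503 = 53130646253615/294695740890018 + 132503 = 39048122885796308669/294695740890018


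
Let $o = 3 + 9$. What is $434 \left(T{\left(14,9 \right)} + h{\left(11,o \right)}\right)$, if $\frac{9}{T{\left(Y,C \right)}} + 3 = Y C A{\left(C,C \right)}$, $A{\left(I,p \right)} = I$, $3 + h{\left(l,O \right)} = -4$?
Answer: $- \frac{1144024}{377} \approx -3034.5$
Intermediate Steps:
$o = 12$
$h{\left(l,O \right)} = -7$ ($h{\left(l,O \right)} = -3 - 4 = -7$)
$T{\left(Y,C \right)} = \frac{9}{-3 + Y C^{2}}$ ($T{\left(Y,C \right)} = \frac{9}{-3 + Y C C} = \frac{9}{-3 + C Y C} = \frac{9}{-3 + Y C^{2}}$)
$434 \left(T{\left(14,9 \right)} + h{\left(11,o \right)}\right) = 434 \left(\frac{9}{-3 + 14 \cdot 9^{2}} - 7\right) = 434 \left(\frac{9}{-3 + 14 \cdot 81} - 7\right) = 434 \left(\frac{9}{-3 + 1134} - 7\right) = 434 \left(\frac{9}{1131} - 7\right) = 434 \left(9 \cdot \frac{1}{1131} - 7\right) = 434 \left(\frac{3}{377} - 7\right) = 434 \left(- \frac{2636}{377}\right) = - \frac{1144024}{377}$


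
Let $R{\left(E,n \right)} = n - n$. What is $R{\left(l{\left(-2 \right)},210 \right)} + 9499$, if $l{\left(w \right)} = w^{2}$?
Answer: $9499$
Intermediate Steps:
$R{\left(E,n \right)} = 0$
$R{\left(l{\left(-2 \right)},210 \right)} + 9499 = 0 + 9499 = 9499$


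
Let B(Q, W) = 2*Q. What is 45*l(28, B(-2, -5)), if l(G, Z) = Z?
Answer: -180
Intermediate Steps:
45*l(28, B(-2, -5)) = 45*(2*(-2)) = 45*(-4) = -180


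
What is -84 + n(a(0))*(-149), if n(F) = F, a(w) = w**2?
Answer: -84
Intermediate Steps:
-84 + n(a(0))*(-149) = -84 + 0**2*(-149) = -84 + 0*(-149) = -84 + 0 = -84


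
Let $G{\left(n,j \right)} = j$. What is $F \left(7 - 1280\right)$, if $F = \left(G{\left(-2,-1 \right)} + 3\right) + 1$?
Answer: $-3819$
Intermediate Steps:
$F = 3$ ($F = \left(-1 + 3\right) + 1 = 2 + 1 = 3$)
$F \left(7 - 1280\right) = 3 \left(7 - 1280\right) = 3 \left(-1273\right) = -3819$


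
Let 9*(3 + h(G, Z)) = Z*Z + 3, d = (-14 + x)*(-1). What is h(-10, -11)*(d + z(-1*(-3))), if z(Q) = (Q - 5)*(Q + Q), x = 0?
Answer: 194/9 ≈ 21.556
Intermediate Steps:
d = 14 (d = (-14 + 0)*(-1) = -14*(-1) = 14)
z(Q) = 2*Q*(-5 + Q) (z(Q) = (-5 + Q)*(2*Q) = 2*Q*(-5 + Q))
h(G, Z) = -8/3 + Z²/9 (h(G, Z) = -3 + (Z*Z + 3)/9 = -3 + (Z² + 3)/9 = -3 + (3 + Z²)/9 = -3 + (⅓ + Z²/9) = -8/3 + Z²/9)
h(-10, -11)*(d + z(-1*(-3))) = (-8/3 + (⅑)*(-11)²)*(14 + 2*(-1*(-3))*(-5 - 1*(-3))) = (-8/3 + (⅑)*121)*(14 + 2*3*(-5 + 3)) = (-8/3 + 121/9)*(14 + 2*3*(-2)) = 97*(14 - 12)/9 = (97/9)*2 = 194/9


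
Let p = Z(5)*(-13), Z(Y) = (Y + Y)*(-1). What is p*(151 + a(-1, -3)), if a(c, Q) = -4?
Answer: 19110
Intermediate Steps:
Z(Y) = -2*Y (Z(Y) = (2*Y)*(-1) = -2*Y)
p = 130 (p = -2*5*(-13) = -10*(-13) = 130)
p*(151 + a(-1, -3)) = 130*(151 - 4) = 130*147 = 19110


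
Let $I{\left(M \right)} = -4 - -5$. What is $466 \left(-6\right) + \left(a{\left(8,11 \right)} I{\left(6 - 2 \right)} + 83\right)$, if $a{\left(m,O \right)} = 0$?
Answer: $-2713$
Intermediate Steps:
$I{\left(M \right)} = 1$ ($I{\left(M \right)} = -4 + 5 = 1$)
$466 \left(-6\right) + \left(a{\left(8,11 \right)} I{\left(6 - 2 \right)} + 83\right) = 466 \left(-6\right) + \left(0 \cdot 1 + 83\right) = -2796 + \left(0 + 83\right) = -2796 + 83 = -2713$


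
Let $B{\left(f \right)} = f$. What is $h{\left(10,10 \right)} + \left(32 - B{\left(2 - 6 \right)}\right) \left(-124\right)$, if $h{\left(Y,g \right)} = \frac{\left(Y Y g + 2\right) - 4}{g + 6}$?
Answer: $- \frac{35213}{8} \approx -4401.6$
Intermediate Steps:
$h{\left(Y,g \right)} = \frac{-2 + g Y^{2}}{6 + g}$ ($h{\left(Y,g \right)} = \frac{\left(Y^{2} g + 2\right) - 4}{6 + g} = \frac{\left(g Y^{2} + 2\right) - 4}{6 + g} = \frac{\left(2 + g Y^{2}\right) - 4}{6 + g} = \frac{-2 + g Y^{2}}{6 + g}$)
$h{\left(10,10 \right)} + \left(32 - B{\left(2 - 6 \right)}\right) \left(-124\right) = \frac{-2 + 10 \cdot 10^{2}}{6 + 10} + \left(32 - \left(2 - 6\right)\right) \left(-124\right) = \frac{-2 + 10 \cdot 100}{16} + \left(32 - \left(2 - 6\right)\right) \left(-124\right) = \frac{-2 + 1000}{16} + \left(32 - -4\right) \left(-124\right) = \frac{1}{16} \cdot 998 + \left(32 + 4\right) \left(-124\right) = \frac{499}{8} + 36 \left(-124\right) = \frac{499}{8} - 4464 = - \frac{35213}{8}$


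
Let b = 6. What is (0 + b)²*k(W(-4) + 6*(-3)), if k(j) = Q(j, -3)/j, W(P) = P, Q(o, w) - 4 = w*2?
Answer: 36/11 ≈ 3.2727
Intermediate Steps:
Q(o, w) = 4 + 2*w (Q(o, w) = 4 + w*2 = 4 + 2*w)
k(j) = -2/j (k(j) = (4 + 2*(-3))/j = (4 - 6)/j = -2/j)
(0 + b)²*k(W(-4) + 6*(-3)) = (0 + 6)²*(-2/(-4 + 6*(-3))) = 6²*(-2/(-4 - 18)) = 36*(-2/(-22)) = 36*(-2*(-1/22)) = 36*(1/11) = 36/11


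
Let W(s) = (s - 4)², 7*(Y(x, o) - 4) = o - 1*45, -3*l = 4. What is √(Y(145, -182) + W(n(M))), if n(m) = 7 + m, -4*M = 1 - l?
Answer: I*√159383/84 ≈ 4.7527*I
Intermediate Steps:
l = -4/3 (l = -⅓*4 = -4/3 ≈ -1.3333)
Y(x, o) = -17/7 + o/7 (Y(x, o) = 4 + (o - 1*45)/7 = 4 + (o - 45)/7 = 4 + (-45 + o)/7 = 4 + (-45/7 + o/7) = -17/7 + o/7)
M = -7/12 (M = -(1 - 1*(-4/3))/4 = -(1 + 4/3)/4 = -¼*7/3 = -7/12 ≈ -0.58333)
W(s) = (-4 + s)²
√(Y(145, -182) + W(n(M))) = √((-17/7 + (⅐)*(-182)) + (-4 + (7 - 7/12))²) = √((-17/7 - 26) + (-4 + 77/12)²) = √(-199/7 + (29/12)²) = √(-199/7 + 841/144) = √(-22769/1008) = I*√159383/84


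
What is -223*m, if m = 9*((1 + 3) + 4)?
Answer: -16056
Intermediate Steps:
m = 72 (m = 9*(4 + 4) = 9*8 = 72)
-223*m = -223*72 = -16056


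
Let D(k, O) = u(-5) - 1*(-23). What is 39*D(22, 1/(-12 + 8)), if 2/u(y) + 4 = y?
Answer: 2665/3 ≈ 888.33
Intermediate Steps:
u(y) = 2/(-4 + y)
D(k, O) = 205/9 (D(k, O) = 2/(-4 - 5) - 1*(-23) = 2/(-9) + 23 = 2*(-⅑) + 23 = -2/9 + 23 = 205/9)
39*D(22, 1/(-12 + 8)) = 39*(205/9) = 2665/3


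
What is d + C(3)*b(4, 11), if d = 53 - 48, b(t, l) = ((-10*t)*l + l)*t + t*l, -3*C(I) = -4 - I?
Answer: -11689/3 ≈ -3896.3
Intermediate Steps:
C(I) = 4/3 + I/3 (C(I) = -(-4 - I)/3 = 4/3 + I/3)
b(t, l) = l*t + t*(l - 10*l*t) (b(t, l) = (-10*l*t + l)*t + l*t = (l - 10*l*t)*t + l*t = t*(l - 10*l*t) + l*t = l*t + t*(l - 10*l*t))
d = 5
d + C(3)*b(4, 11) = 5 + (4/3 + (⅓)*3)*(2*11*4*(1 - 5*4)) = 5 + (4/3 + 1)*(2*11*4*(1 - 20)) = 5 + 7*(2*11*4*(-19))/3 = 5 + (7/3)*(-1672) = 5 - 11704/3 = -11689/3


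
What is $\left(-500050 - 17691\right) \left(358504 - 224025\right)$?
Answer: $-69625291939$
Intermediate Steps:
$\left(-500050 - 17691\right) \left(358504 - 224025\right) = \left(-517741\right) 134479 = -69625291939$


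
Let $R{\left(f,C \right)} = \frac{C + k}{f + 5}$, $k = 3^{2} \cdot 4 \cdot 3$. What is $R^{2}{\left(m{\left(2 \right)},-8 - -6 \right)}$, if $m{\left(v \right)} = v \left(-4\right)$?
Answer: $\frac{11236}{9} \approx 1248.4$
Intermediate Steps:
$m{\left(v \right)} = - 4 v$
$k = 108$ ($k = 9 \cdot 4 \cdot 3 = 36 \cdot 3 = 108$)
$R{\left(f,C \right)} = \frac{108 + C}{5 + f}$ ($R{\left(f,C \right)} = \frac{C + 108}{f + 5} = \frac{108 + C}{5 + f}$)
$R^{2}{\left(m{\left(2 \right)},-8 - -6 \right)} = \left(\frac{108 - 2}{5 - 8}\right)^{2} = \left(\frac{108 + \left(-8 + 6\right)}{5 - 8}\right)^{2} = \left(\frac{108 - 2}{-3}\right)^{2} = \left(\left(- \frac{1}{3}\right) 106\right)^{2} = \left(- \frac{106}{3}\right)^{2} = \frac{11236}{9}$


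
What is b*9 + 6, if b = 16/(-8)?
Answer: -12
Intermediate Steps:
b = -2 (b = 16*(-⅛) = -2)
b*9 + 6 = -2*9 + 6 = -18 + 6 = -12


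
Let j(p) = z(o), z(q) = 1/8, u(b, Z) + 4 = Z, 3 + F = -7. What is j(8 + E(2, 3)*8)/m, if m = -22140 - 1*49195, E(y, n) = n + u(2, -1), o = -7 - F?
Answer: -1/570680 ≈ -1.7523e-6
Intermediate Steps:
F = -10 (F = -3 - 7 = -10)
u(b, Z) = -4 + Z
o = 3 (o = -7 - 1*(-10) = -7 + 10 = 3)
E(y, n) = -5 + n (E(y, n) = n + (-4 - 1) = n - 5 = -5 + n)
z(q) = 1/8
j(p) = 1/8
m = -71335 (m = -22140 - 49195 = -71335)
j(8 + E(2, 3)*8)/m = (1/8)/(-71335) = (1/8)*(-1/71335) = -1/570680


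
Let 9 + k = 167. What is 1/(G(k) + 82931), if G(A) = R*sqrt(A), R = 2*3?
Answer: 82931/6877545073 - 6*sqrt(158)/6877545073 ≈ 1.2047e-5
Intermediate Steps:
k = 158 (k = -9 + 167 = 158)
R = 6
G(A) = 6*sqrt(A)
1/(G(k) + 82931) = 1/(6*sqrt(158) + 82931) = 1/(82931 + 6*sqrt(158))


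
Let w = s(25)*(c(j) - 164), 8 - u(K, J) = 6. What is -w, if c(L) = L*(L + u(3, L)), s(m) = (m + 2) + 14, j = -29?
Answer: -25379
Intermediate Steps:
u(K, J) = 2 (u(K, J) = 8 - 1*6 = 8 - 6 = 2)
s(m) = 16 + m (s(m) = (2 + m) + 14 = 16 + m)
c(L) = L*(2 + L) (c(L) = L*(L + 2) = L*(2 + L))
w = 25379 (w = (16 + 25)*(-29*(2 - 29) - 164) = 41*(-29*(-27) - 164) = 41*(783 - 164) = 41*619 = 25379)
-w = -1*25379 = -25379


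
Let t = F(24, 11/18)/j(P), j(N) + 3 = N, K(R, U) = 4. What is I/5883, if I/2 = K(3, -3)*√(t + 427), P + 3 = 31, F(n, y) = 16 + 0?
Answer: 8*√10691/29415 ≈ 0.028121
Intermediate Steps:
F(n, y) = 16
P = 28 (P = -3 + 31 = 28)
j(N) = -3 + N
t = 16/25 (t = 16/(-3 + 28) = 16/25 ≈ 0.64000)
I = 8*√10691/5 (I = 2*(4*√(16/25 + 427)) = 2*(4*√(10691/25)) = 2*(4*(√10691/5)) = 2*(4*√10691/5) = 8*√10691/5 ≈ 165.44)
I/5883 = (8*√10691/5)/5883 = (8*√10691/5)*(1/5883) = 8*√10691/29415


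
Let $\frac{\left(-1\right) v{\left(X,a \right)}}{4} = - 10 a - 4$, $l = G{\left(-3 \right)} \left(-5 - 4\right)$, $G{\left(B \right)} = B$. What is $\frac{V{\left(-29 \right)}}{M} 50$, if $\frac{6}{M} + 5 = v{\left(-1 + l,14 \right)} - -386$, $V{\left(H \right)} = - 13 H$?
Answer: $3006575$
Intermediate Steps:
$l = 27$ ($l = - 3 \left(-5 - 4\right) = \left(-3\right) \left(-9\right) = 27$)
$v{\left(X,a \right)} = 16 + 40 a$ ($v{\left(X,a \right)} = - 4 \left(- 10 a - 4\right) = - 4 \left(-4 - 10 a\right) = 16 + 40 a$)
$M = \frac{2}{319}$ ($M = \frac{6}{-5 + \left(\left(16 + 40 \cdot 14\right) - -386\right)} = \frac{6}{-5 + \left(\left(16 + 560\right) + 386\right)} = \frac{6}{-5 + \left(576 + 386\right)} = \frac{6}{-5 + 962} = \frac{6}{957} = 6 \cdot \frac{1}{957} = \frac{2}{319} \approx 0.0062696$)
$\frac{V{\left(-29 \right)}}{M} 50 = \frac{\left(-13\right) \left(-29\right)}{\frac{2}{319}} \cdot 50 = 377 \cdot \frac{319}{2} \cdot 50 = \frac{120263}{2} \cdot 50 = 3006575$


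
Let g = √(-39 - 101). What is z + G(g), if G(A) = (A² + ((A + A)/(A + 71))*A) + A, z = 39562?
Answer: 2*(-1399271*I + 39493*√35)/(-71*I + 2*√35) ≈ 39418.0 + 12.472*I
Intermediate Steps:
g = 2*I*√35 (g = √(-140) = 2*I*√35 ≈ 11.832*I)
G(A) = A + A² + 2*A²/(71 + A) (G(A) = (A² + ((2*A)/(71 + A))*A) + A = (A² + (2*A/(71 + A))*A) + A = (A² + 2*A²/(71 + A)) + A = A + A² + 2*A²/(71 + A))
z + G(g) = 39562 + (2*I*√35)*(71 + (2*I*√35)² + 74*(2*I*√35))/(71 + 2*I*√35) = 39562 + (2*I*√35)*(71 - 140 + 148*I*√35)/(71 + 2*I*√35) = 39562 + (2*I*√35)*(-69 + 148*I*√35)/(71 + 2*I*√35) = 39562 + 2*I*√35*(-69 + 148*I*√35)/(71 + 2*I*√35)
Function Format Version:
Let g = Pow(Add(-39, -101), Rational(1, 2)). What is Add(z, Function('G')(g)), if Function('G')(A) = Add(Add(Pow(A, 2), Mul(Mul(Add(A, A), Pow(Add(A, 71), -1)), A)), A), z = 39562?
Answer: Mul(2, Pow(Add(Mul(-71, I), Mul(2, Pow(35, Rational(1, 2)))), -1), Add(Mul(-1399271, I), Mul(39493, Pow(35, Rational(1, 2))))) ≈ Add(39418., Mul(12.472, I))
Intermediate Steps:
g = Mul(2, I, Pow(35, Rational(1, 2))) (g = Pow(-140, Rational(1, 2)) = Mul(2, I, Pow(35, Rational(1, 2))) ≈ Mul(11.832, I))
Function('G')(A) = Add(A, Pow(A, 2), Mul(2, Pow(A, 2), Pow(Add(71, A), -1))) (Function('G')(A) = Add(Add(Pow(A, 2), Mul(Mul(Mul(2, A), Pow(Add(71, A), -1)), A)), A) = Add(Add(Pow(A, 2), Mul(Mul(2, A, Pow(Add(71, A), -1)), A)), A) = Add(Add(Pow(A, 2), Mul(2, Pow(A, 2), Pow(Add(71, A), -1))), A) = Add(A, Pow(A, 2), Mul(2, Pow(A, 2), Pow(Add(71, A), -1))))
Add(z, Function('G')(g)) = Add(39562, Mul(Mul(2, I, Pow(35, Rational(1, 2))), Pow(Add(71, Mul(2, I, Pow(35, Rational(1, 2)))), -1), Add(71, Pow(Mul(2, I, Pow(35, Rational(1, 2))), 2), Mul(74, Mul(2, I, Pow(35, Rational(1, 2))))))) = Add(39562, Mul(Mul(2, I, Pow(35, Rational(1, 2))), Pow(Add(71, Mul(2, I, Pow(35, Rational(1, 2)))), -1), Add(71, -140, Mul(148, I, Pow(35, Rational(1, 2)))))) = Add(39562, Mul(Mul(2, I, Pow(35, Rational(1, 2))), Pow(Add(71, Mul(2, I, Pow(35, Rational(1, 2)))), -1), Add(-69, Mul(148, I, Pow(35, Rational(1, 2)))))) = Add(39562, Mul(2, I, Pow(35, Rational(1, 2)), Pow(Add(71, Mul(2, I, Pow(35, Rational(1, 2)))), -1), Add(-69, Mul(148, I, Pow(35, Rational(1, 2))))))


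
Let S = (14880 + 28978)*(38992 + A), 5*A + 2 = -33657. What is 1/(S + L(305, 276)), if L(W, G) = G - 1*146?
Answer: 5/7074339908 ≈ 7.0678e-10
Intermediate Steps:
A = -33659/5 (A = -⅖ + (⅕)*(-33657) = -⅖ - 33657/5 = -33659/5 ≈ -6731.8)
L(W, G) = -146 + G (L(W, G) = G - 146 = -146 + G)
S = 7074339258/5 (S = (14880 + 28978)*(38992 - 33659/5) = 43858*(161301/5) = 7074339258/5 ≈ 1.4149e+9)
1/(S + L(305, 276)) = 1/(7074339258/5 + (-146 + 276)) = 1/(7074339258/5 + 130) = 1/(7074339908/5) = 5/7074339908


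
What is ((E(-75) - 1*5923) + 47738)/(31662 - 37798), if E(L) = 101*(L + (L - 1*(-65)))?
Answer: -16615/3068 ≈ -5.4156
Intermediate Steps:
E(L) = 6565 + 202*L (E(L) = 101*(L + (L + 65)) = 101*(L + (65 + L)) = 101*(65 + 2*L) = 6565 + 202*L)
((E(-75) - 1*5923) + 47738)/(31662 - 37798) = (((6565 + 202*(-75)) - 1*5923) + 47738)/(31662 - 37798) = (((6565 - 15150) - 5923) + 47738)/(-6136) = ((-8585 - 5923) + 47738)*(-1/6136) = (-14508 + 47738)*(-1/6136) = 33230*(-1/6136) = -16615/3068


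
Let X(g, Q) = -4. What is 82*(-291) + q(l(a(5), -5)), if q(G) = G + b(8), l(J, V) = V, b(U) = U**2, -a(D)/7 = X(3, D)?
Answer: -23803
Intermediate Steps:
a(D) = 28 (a(D) = -7*(-4) = 28)
q(G) = 64 + G (q(G) = G + 8**2 = G + 64 = 64 + G)
82*(-291) + q(l(a(5), -5)) = 82*(-291) + (64 - 5) = -23862 + 59 = -23803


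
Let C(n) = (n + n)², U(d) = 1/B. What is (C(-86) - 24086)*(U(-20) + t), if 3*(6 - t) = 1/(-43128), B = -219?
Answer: 155667999613/4722516 ≈ 32963.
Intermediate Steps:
t = 776305/129384 (t = 6 - ⅓/(-43128) = 6 - ⅓*(-1/43128) = 6 + 1/129384 = 776305/129384 ≈ 6.0000)
U(d) = -1/219 (U(d) = 1/(-219) = -1/219)
C(n) = 4*n² (C(n) = (2*n)² = 4*n²)
(C(-86) - 24086)*(U(-20) + t) = (4*(-86)² - 24086)*(-1/219 + 776305/129384) = (4*7396 - 24086)*(56627137/9445032) = (29584 - 24086)*(56627137/9445032) = 5498*(56627137/9445032) = 155667999613/4722516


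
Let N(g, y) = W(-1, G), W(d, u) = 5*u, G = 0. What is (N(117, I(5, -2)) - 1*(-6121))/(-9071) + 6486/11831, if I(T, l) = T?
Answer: -13583045/107319001 ≈ -0.12657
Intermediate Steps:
N(g, y) = 0 (N(g, y) = 5*0 = 0)
(N(117, I(5, -2)) - 1*(-6121))/(-9071) + 6486/11831 = (0 - 1*(-6121))/(-9071) + 6486/11831 = (0 + 6121)*(-1/9071) + 6486*(1/11831) = 6121*(-1/9071) + 6486/11831 = -6121/9071 + 6486/11831 = -13583045/107319001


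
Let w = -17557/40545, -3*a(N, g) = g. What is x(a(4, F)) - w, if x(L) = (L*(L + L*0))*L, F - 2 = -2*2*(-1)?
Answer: -306803/40545 ≈ -7.5670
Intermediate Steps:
F = 6 (F = 2 - 2*2*(-1) = 2 - 4*(-1) = 2 + 4 = 6)
a(N, g) = -g/3
w = -17557/40545 (w = -17557*1/40545 = -17557/40545 ≈ -0.43302)
x(L) = L**3 (x(L) = (L*(L + 0))*L = (L*L)*L = L**2*L = L**3)
x(a(4, F)) - w = (-1/3*6)**3 - 1*(-17557/40545) = (-2)**3 + 17557/40545 = -8 + 17557/40545 = -306803/40545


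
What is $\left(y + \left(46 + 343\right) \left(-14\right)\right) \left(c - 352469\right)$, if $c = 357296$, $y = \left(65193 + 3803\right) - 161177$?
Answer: $-471245529$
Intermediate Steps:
$y = -92181$ ($y = 68996 - 161177 = -92181$)
$\left(y + \left(46 + 343\right) \left(-14\right)\right) \left(c - 352469\right) = \left(-92181 + \left(46 + 343\right) \left(-14\right)\right) \left(357296 - 352469\right) = \left(-92181 + 389 \left(-14\right)\right) 4827 = \left(-92181 - 5446\right) 4827 = \left(-97627\right) 4827 = -471245529$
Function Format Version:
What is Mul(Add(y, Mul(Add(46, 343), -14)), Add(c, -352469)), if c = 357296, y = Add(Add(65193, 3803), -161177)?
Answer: -471245529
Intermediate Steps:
y = -92181 (y = Add(68996, -161177) = -92181)
Mul(Add(y, Mul(Add(46, 343), -14)), Add(c, -352469)) = Mul(Add(-92181, Mul(Add(46, 343), -14)), Add(357296, -352469)) = Mul(Add(-92181, Mul(389, -14)), 4827) = Mul(Add(-92181, -5446), 4827) = Mul(-97627, 4827) = -471245529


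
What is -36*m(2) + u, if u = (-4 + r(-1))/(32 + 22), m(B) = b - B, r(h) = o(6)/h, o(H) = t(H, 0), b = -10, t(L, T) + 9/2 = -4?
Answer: 5185/12 ≈ 432.08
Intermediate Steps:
t(L, T) = -17/2 (t(L, T) = -9/2 - 4 = -17/2)
o(H) = -17/2
r(h) = -17/(2*h)
m(B) = -10 - B
u = 1/12 (u = (-4 - 17/2/(-1))/(32 + 22) = (-4 - 17/2*(-1))/54 = (-4 + 17/2)*(1/54) = (9/2)*(1/54) = 1/12 ≈ 0.083333)
-36*m(2) + u = -36*(-10 - 1*2) + 1/12 = -36*(-10 - 2) + 1/12 = -36*(-12) + 1/12 = 432 + 1/12 = 5185/12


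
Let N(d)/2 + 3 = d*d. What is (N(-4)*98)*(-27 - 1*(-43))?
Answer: 40768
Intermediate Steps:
N(d) = -6 + 2*d² (N(d) = -6 + 2*(d*d) = -6 + 2*d²)
(N(-4)*98)*(-27 - 1*(-43)) = ((-6 + 2*(-4)²)*98)*(-27 - 1*(-43)) = ((-6 + 2*16)*98)*(-27 + 43) = ((-6 + 32)*98)*16 = (26*98)*16 = 2548*16 = 40768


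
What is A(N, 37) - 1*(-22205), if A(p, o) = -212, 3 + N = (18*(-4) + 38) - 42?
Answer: 21993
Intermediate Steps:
N = -79 (N = -3 + ((18*(-4) + 38) - 42) = -3 + ((-72 + 38) - 42) = -3 + (-34 - 42) = -3 - 76 = -79)
A(N, 37) - 1*(-22205) = -212 - 1*(-22205) = -212 + 22205 = 21993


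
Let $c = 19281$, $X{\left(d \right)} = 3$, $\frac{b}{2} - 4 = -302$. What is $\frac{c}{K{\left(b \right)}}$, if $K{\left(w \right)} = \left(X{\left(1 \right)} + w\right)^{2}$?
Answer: $\frac{19281}{351649} \approx 0.05483$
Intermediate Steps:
$b = -596$ ($b = 8 + 2 \left(-302\right) = 8 - 604 = -596$)
$K{\left(w \right)} = \left(3 + w\right)^{2}$
$\frac{c}{K{\left(b \right)}} = \frac{19281}{\left(3 - 596\right)^{2}} = \frac{19281}{\left(-593\right)^{2}} = \frac{19281}{351649}$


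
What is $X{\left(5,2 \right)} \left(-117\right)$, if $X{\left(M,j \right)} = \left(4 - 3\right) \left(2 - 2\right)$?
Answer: $0$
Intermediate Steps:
$X{\left(M,j \right)} = 0$ ($X{\left(M,j \right)} = 1 \cdot 0 = 0$)
$X{\left(5,2 \right)} \left(-117\right) = 0 \left(-117\right) = 0$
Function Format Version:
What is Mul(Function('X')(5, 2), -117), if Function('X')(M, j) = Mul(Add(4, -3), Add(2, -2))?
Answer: 0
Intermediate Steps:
Function('X')(M, j) = 0 (Function('X')(M, j) = Mul(1, 0) = 0)
Mul(Function('X')(5, 2), -117) = Mul(0, -117) = 0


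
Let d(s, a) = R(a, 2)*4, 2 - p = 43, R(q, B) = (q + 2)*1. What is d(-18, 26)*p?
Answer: -4592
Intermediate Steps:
R(q, B) = 2 + q (R(q, B) = (2 + q)*1 = 2 + q)
p = -41 (p = 2 - 1*43 = 2 - 43 = -41)
d(s, a) = 8 + 4*a (d(s, a) = (2 + a)*4 = 8 + 4*a)
d(-18, 26)*p = (8 + 4*26)*(-41) = (8 + 104)*(-41) = 112*(-41) = -4592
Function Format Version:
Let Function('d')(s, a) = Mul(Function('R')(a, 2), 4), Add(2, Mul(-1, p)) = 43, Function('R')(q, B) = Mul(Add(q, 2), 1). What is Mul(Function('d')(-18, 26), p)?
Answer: -4592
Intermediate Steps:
Function('R')(q, B) = Add(2, q) (Function('R')(q, B) = Mul(Add(2, q), 1) = Add(2, q))
p = -41 (p = Add(2, Mul(-1, 43)) = Add(2, -43) = -41)
Function('d')(s, a) = Add(8, Mul(4, a)) (Function('d')(s, a) = Mul(Add(2, a), 4) = Add(8, Mul(4, a)))
Mul(Function('d')(-18, 26), p) = Mul(Add(8, Mul(4, 26)), -41) = Mul(Add(8, 104), -41) = Mul(112, -41) = -4592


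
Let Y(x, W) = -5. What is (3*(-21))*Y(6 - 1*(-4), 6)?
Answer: 315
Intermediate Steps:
(3*(-21))*Y(6 - 1*(-4), 6) = (3*(-21))*(-5) = -63*(-5) = 315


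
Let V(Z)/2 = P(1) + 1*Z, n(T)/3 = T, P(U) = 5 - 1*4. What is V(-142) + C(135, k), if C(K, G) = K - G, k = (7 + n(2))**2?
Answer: -316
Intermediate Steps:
P(U) = 1 (P(U) = 5 - 4 = 1)
n(T) = 3*T
V(Z) = 2 + 2*Z (V(Z) = 2*(1 + 1*Z) = 2*(1 + Z) = 2 + 2*Z)
k = 169 (k = (7 + 3*2)**2 = (7 + 6)**2 = 13**2 = 169)
V(-142) + C(135, k) = (2 + 2*(-142)) + (135 - 1*169) = (2 - 284) + (135 - 169) = -282 - 34 = -316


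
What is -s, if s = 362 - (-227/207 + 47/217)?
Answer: -16300208/44919 ≈ -362.88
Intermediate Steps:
s = 16300208/44919 (s = 362 - (-227*1/207 + 47*(1/217)) = 362 - (-227/207 + 47/217) = 362 - 1*(-39530/44919) = 362 + 39530/44919 = 16300208/44919 ≈ 362.88)
-s = -1*16300208/44919 = -16300208/44919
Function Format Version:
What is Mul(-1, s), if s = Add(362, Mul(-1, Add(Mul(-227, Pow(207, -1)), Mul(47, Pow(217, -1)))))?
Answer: Rational(-16300208, 44919) ≈ -362.88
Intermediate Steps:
s = Rational(16300208, 44919) (s = Add(362, Mul(-1, Add(Mul(-227, Rational(1, 207)), Mul(47, Rational(1, 217))))) = Add(362, Mul(-1, Add(Rational(-227, 207), Rational(47, 217)))) = Add(362, Mul(-1, Rational(-39530, 44919))) = Add(362, Rational(39530, 44919)) = Rational(16300208, 44919) ≈ 362.88)
Mul(-1, s) = Mul(-1, Rational(16300208, 44919)) = Rational(-16300208, 44919)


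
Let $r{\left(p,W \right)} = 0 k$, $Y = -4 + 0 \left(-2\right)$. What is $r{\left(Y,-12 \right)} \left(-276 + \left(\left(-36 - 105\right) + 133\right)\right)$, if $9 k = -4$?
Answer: $0$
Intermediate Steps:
$k = - \frac{4}{9}$ ($k = \frac{1}{9} \left(-4\right) = - \frac{4}{9} \approx -0.44444$)
$Y = -4$ ($Y = -4 + 0 = -4$)
$r{\left(p,W \right)} = 0$ ($r{\left(p,W \right)} = 0 \left(- \frac{4}{9}\right) = 0$)
$r{\left(Y,-12 \right)} \left(-276 + \left(\left(-36 - 105\right) + 133\right)\right) = 0 \left(-276 + \left(\left(-36 - 105\right) + 133\right)\right) = 0 \left(-276 + \left(-141 + 133\right)\right) = 0 \left(-276 - 8\right) = 0 \left(-284\right) = 0$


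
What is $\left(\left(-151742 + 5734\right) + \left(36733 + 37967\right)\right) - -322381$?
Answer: $251073$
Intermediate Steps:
$\left(\left(-151742 + 5734\right) + \left(36733 + 37967\right)\right) - -322381 = \left(-146008 + 74700\right) + 322381 = -71308 + 322381 = 251073$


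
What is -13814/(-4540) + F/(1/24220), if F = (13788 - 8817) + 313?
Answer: 290511156507/2270 ≈ 1.2798e+8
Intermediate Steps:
F = 5284 (F = 4971 + 313 = 5284)
-13814/(-4540) + F/(1/24220) = -13814/(-4540) + 5284/(1/24220) = -13814*(-1/4540) + 5284/(1/24220) = 6907/2270 + 5284*24220 = 6907/2270 + 127978480 = 290511156507/2270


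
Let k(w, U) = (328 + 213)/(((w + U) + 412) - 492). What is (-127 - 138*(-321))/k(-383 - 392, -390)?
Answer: -54992895/541 ≈ -1.0165e+5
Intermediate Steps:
k(w, U) = 541/(-80 + U + w) (k(w, U) = 541/(((U + w) + 412) - 492) = 541/((412 + U + w) - 492) = 541/(-80 + U + w))
(-127 - 138*(-321))/k(-383 - 392, -390) = (-127 - 138*(-321))/((541/(-80 - 390 + (-383 - 392)))) = (-127 + 44298)/((541/(-80 - 390 - 775))) = 44171/((541/(-1245))) = 44171/((541*(-1/1245))) = 44171/(-541/1245) = 44171*(-1245/541) = -54992895/541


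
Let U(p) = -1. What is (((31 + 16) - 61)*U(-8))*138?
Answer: 1932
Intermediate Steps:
(((31 + 16) - 61)*U(-8))*138 = (((31 + 16) - 61)*(-1))*138 = ((47 - 61)*(-1))*138 = -14*(-1)*138 = 14*138 = 1932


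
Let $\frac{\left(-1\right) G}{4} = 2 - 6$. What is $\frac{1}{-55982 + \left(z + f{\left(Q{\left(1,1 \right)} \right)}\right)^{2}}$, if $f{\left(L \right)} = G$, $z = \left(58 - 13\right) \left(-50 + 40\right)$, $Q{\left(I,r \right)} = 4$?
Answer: $\frac{1}{132374} \approx 7.5544 \cdot 10^{-6}$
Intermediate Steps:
$z = -450$ ($z = 45 \left(-10\right) = -450$)
$G = 16$ ($G = - 4 \left(2 - 6\right) = \left(-4\right) \left(-4\right) = 16$)
$f{\left(L \right)} = 16$
$\frac{1}{-55982 + \left(z + f{\left(Q{\left(1,1 \right)} \right)}\right)^{2}} = \frac{1}{-55982 + \left(-450 + 16\right)^{2}} = \frac{1}{-55982 + \left(-434\right)^{2}} = \frac{1}{-55982 + 188356} = \frac{1}{132374}$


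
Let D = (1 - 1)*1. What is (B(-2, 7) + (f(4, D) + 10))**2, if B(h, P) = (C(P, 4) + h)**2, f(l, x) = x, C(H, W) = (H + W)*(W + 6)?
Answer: 136282276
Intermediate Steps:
D = 0 (D = 0*1 = 0)
C(H, W) = (6 + W)*(H + W) (C(H, W) = (H + W)*(6 + W) = (6 + W)*(H + W))
B(h, P) = (40 + h + 10*P)**2 (B(h, P) = ((4**2 + 6*P + 6*4 + P*4) + h)**2 = ((16 + 6*P + 24 + 4*P) + h)**2 = ((40 + 10*P) + h)**2 = (40 + h + 10*P)**2)
(B(-2, 7) + (f(4, D) + 10))**2 = ((40 - 2 + 10*7)**2 + (0 + 10))**2 = ((40 - 2 + 70)**2 + 10)**2 = (108**2 + 10)**2 = (11664 + 10)**2 = 11674**2 = 136282276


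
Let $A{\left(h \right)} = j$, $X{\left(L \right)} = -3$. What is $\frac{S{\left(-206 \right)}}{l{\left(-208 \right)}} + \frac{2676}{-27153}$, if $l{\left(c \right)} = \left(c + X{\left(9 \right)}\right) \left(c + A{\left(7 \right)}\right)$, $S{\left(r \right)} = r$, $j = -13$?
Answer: $- \frac{43459358}{422057181} \approx -0.10297$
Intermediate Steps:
$A{\left(h \right)} = -13$
$l{\left(c \right)} = \left(-13 + c\right) \left(-3 + c\right)$ ($l{\left(c \right)} = \left(c - 3\right) \left(c - 13\right) = \left(-3 + c\right) \left(-13 + c\right) = \left(-13 + c\right) \left(-3 + c\right)$)
$\frac{S{\left(-206 \right)}}{l{\left(-208 \right)}} + \frac{2676}{-27153} = - \frac{206}{39 + \left(-208\right)^{2} - -3328} + \frac{2676}{-27153} = - \frac{206}{39 + 43264 + 3328} + 2676 \left(- \frac{1}{27153}\right) = - \frac{206}{46631} - \frac{892}{9051} = - \frac{43459358}{422057181}$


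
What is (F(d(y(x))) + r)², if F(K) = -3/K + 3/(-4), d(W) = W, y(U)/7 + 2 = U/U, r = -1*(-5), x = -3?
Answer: 17161/784 ≈ 21.889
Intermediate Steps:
r = 5
y(U) = -7 (y(U) = -14 + 7*(U/U) = -14 + 7*1 = -14 + 7 = -7)
F(K) = -¾ - 3/K (F(K) = -3/K + 3*(-¼) = -3/K - ¾ = -¾ - 3/K)
(F(d(y(x))) + r)² = ((-¾ - 3/(-7)) + 5)² = ((-¾ - 3*(-⅐)) + 5)² = ((-¾ + 3/7) + 5)² = (-9/28 + 5)² = (131/28)² = 17161/784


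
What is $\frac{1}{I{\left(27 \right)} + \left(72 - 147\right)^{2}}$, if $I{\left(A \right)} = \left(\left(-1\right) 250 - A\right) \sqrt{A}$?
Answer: $\frac{625}{3285438} + \frac{277 \sqrt{3}}{9856314} \approx 0.00023891$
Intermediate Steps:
$I{\left(A \right)} = \sqrt{A} \left(-250 - A\right)$ ($I{\left(A \right)} = \left(-250 - A\right) \sqrt{A} = \sqrt{A} \left(-250 - A\right)$)
$\frac{1}{I{\left(27 \right)} + \left(72 - 147\right)^{2}} = \frac{1}{\sqrt{27} \left(-250 - 27\right) + \left(72 - 147\right)^{2}} = \frac{1}{3 \sqrt{3} \left(-250 - 27\right) + \left(-75\right)^{2}} = \frac{1}{3 \sqrt{3} \left(-277\right) + 5625} = \frac{1}{- 831 \sqrt{3} + 5625} = \frac{1}{5625 - 831 \sqrt{3}}$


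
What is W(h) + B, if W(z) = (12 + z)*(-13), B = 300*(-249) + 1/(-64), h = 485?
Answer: -5194305/64 ≈ -81161.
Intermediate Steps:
B = -4780801/64 (B = -74700 - 1/64 = -4780801/64 ≈ -74700.)
W(z) = -156 - 13*z
W(h) + B = (-156 - 13*485) - 4780801/64 = (-156 - 6305) - 4780801/64 = -6461 - 4780801/64 = -5194305/64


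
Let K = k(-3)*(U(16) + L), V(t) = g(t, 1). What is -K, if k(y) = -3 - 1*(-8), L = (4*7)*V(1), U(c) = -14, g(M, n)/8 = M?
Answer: -1050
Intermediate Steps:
g(M, n) = 8*M
V(t) = 8*t
L = 224 (L = (4*7)*(8*1) = 28*8 = 224)
k(y) = 5 (k(y) = -3 + 8 = 5)
K = 1050 (K = 5*(-14 + 224) = 5*210 = 1050)
-K = -1*1050 = -1050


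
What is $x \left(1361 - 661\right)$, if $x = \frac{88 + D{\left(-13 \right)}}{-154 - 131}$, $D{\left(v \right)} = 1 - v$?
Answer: $- \frac{4760}{19} \approx -250.53$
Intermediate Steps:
$x = - \frac{34}{95}$ ($x = \frac{88 + \left(1 - -13\right)}{-154 - 131} = \frac{88 + \left(1 + 13\right)}{-285} = \left(88 + 14\right) \left(- \frac{1}{285}\right) = 102 \left(- \frac{1}{285}\right) = - \frac{34}{95} \approx -0.35789$)
$x \left(1361 - 661\right) = - \frac{34 \left(1361 - 661\right)}{95} = \left(- \frac{34}{95}\right) 700 = - \frac{4760}{19}$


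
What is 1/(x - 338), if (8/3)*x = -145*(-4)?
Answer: -2/241 ≈ -0.0082988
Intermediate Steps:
x = 435/2 (x = 3*(-145*(-4))/8 = (3/8)*580 = 435/2 ≈ 217.50)
1/(x - 338) = 1/(435/2 - 338) = 1/(-241/2) = -2/241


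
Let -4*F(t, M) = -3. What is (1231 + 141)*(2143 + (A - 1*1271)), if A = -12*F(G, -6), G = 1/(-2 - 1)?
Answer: 1184036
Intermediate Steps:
G = -⅓ (G = 1/(-3) = -⅓ ≈ -0.33333)
F(t, M) = ¾ (F(t, M) = -¼*(-3) = ¾)
A = -9 (A = -12*¾ = -9)
(1231 + 141)*(2143 + (A - 1*1271)) = (1231 + 141)*(2143 + (-9 - 1*1271)) = 1372*(2143 + (-9 - 1271)) = 1372*(2143 - 1280) = 1372*863 = 1184036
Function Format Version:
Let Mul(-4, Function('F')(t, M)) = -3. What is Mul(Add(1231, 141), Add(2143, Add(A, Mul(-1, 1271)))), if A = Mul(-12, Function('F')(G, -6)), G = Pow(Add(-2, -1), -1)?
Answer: 1184036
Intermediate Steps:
G = Rational(-1, 3) (G = Pow(-3, -1) = Rational(-1, 3) ≈ -0.33333)
Function('F')(t, M) = Rational(3, 4) (Function('F')(t, M) = Mul(Rational(-1, 4), -3) = Rational(3, 4))
A = -9 (A = Mul(-12, Rational(3, 4)) = -9)
Mul(Add(1231, 141), Add(2143, Add(A, Mul(-1, 1271)))) = Mul(Add(1231, 141), Add(2143, Add(-9, Mul(-1, 1271)))) = Mul(1372, Add(2143, Add(-9, -1271))) = Mul(1372, Add(2143, -1280)) = Mul(1372, 863) = 1184036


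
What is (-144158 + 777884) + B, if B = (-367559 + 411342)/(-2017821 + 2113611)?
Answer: 60704657323/95790 ≈ 6.3373e+5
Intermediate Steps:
B = 43783/95790 ≈ 0.45707
(-144158 + 777884) + B = (-144158 + 777884) + 43783/95790 = 633726 + 43783/95790 = 60704657323/95790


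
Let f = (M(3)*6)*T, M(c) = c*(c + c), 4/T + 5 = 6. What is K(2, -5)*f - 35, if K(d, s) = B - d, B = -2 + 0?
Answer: -1763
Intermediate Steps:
T = 4 (T = 4/(-5 + 6) = 4/1 = 4*1 = 4)
B = -2
M(c) = 2*c**2 (M(c) = c*(2*c) = 2*c**2)
K(d, s) = -2 - d
f = 432 (f = ((2*3**2)*6)*4 = ((2*9)*6)*4 = (18*6)*4 = 108*4 = 432)
K(2, -5)*f - 35 = (-2 - 1*2)*432 - 35 = (-2 - 2)*432 - 35 = -4*432 - 35 = -1728 - 35 = -1763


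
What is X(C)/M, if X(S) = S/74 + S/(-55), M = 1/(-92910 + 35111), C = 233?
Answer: 255876173/4070 ≈ 62869.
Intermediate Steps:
M = -1/57799 (M = 1/(-57799) = -1/57799 ≈ -1.7301e-5)
X(S) = -19*S/4070 (X(S) = S*(1/74) + S*(-1/55) = S/74 - S/55 = -19*S/4070)
X(C)/M = (-19/4070*233)/(-1/57799) = -4427/4070*(-57799) = 255876173/4070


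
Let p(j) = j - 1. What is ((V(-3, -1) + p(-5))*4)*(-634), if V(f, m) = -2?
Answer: 20288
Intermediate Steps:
p(j) = -1 + j
((V(-3, -1) + p(-5))*4)*(-634) = ((-2 + (-1 - 5))*4)*(-634) = ((-2 - 6)*4)*(-634) = -8*4*(-634) = -32*(-634) = 20288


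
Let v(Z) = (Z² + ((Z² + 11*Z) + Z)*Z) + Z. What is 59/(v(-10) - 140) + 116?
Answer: 17459/150 ≈ 116.39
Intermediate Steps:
v(Z) = Z + Z² + Z*(Z² + 12*Z) (v(Z) = (Z² + (Z² + 12*Z)*Z) + Z = (Z² + Z*(Z² + 12*Z)) + Z = Z + Z² + Z*(Z² + 12*Z))
59/(v(-10) - 140) + 116 = 59/(-10*(1 + (-10)² + 13*(-10)) - 140) + 116 = 59/(-10*(1 + 100 - 130) - 140) + 116 = 59/(-10*(-29) - 140) + 116 = 59/(290 - 140) + 116 = 59/150 + 116 = 17459/150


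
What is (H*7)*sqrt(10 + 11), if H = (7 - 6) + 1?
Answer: 14*sqrt(21) ≈ 64.156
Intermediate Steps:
H = 2 (H = 1 + 1 = 2)
(H*7)*sqrt(10 + 11) = (2*7)*sqrt(10 + 11) = 14*sqrt(21)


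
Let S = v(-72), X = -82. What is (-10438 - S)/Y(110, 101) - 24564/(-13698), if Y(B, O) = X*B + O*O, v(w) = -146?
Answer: -18661622/2696223 ≈ -6.9214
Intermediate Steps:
S = -146
Y(B, O) = O² - 82*B (Y(B, O) = -82*B + O*O = -82*B + O² = O² - 82*B)
(-10438 - S)/Y(110, 101) - 24564/(-13698) = (-10438 - 1*(-146))/(101² - 82*110) - 24564/(-13698) = (-10438 + 146)/(10201 - 9020) - 24564*(-1/13698) = -10292/1181 + 4094/2283 = -18661622/2696223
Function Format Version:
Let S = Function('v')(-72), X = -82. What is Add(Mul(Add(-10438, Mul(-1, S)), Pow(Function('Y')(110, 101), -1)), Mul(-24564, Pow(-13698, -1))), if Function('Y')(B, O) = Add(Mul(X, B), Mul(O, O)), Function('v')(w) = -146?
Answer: Rational(-18661622, 2696223) ≈ -6.9214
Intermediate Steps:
S = -146
Function('Y')(B, O) = Add(Pow(O, 2), Mul(-82, B)) (Function('Y')(B, O) = Add(Mul(-82, B), Mul(O, O)) = Add(Mul(-82, B), Pow(O, 2)) = Add(Pow(O, 2), Mul(-82, B)))
Add(Mul(Add(-10438, Mul(-1, S)), Pow(Function('Y')(110, 101), -1)), Mul(-24564, Pow(-13698, -1))) = Add(Mul(Add(-10438, Mul(-1, -146)), Pow(Add(Pow(101, 2), Mul(-82, 110)), -1)), Mul(-24564, Pow(-13698, -1))) = Add(Mul(Add(-10438, 146), Pow(Add(10201, -9020), -1)), Mul(-24564, Rational(-1, 13698))) = Add(Mul(-10292, Pow(1181, -1)), Rational(4094, 2283)) = Add(Mul(-10292, Rational(1, 1181)), Rational(4094, 2283)) = Add(Rational(-10292, 1181), Rational(4094, 2283)) = Rational(-18661622, 2696223)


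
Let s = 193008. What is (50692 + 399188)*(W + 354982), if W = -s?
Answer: 72868863120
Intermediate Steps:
W = -193008 (W = -1*193008 = -193008)
(50692 + 399188)*(W + 354982) = (50692 + 399188)*(-193008 + 354982) = 449880*161974 = 72868863120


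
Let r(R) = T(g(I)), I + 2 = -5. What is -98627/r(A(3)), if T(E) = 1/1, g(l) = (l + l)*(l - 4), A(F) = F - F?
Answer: -98627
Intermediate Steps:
I = -7 (I = -2 - 5 = -7)
A(F) = 0
g(l) = 2*l*(-4 + l) (g(l) = (2*l)*(-4 + l) = 2*l*(-4 + l))
T(E) = 1
r(R) = 1
-98627/r(A(3)) = -98627/1 = -98627*1 = -98627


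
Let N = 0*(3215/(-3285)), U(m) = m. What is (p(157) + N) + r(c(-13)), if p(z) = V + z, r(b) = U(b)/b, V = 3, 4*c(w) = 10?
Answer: 161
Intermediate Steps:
c(w) = 5/2 (c(w) = (¼)*10 = 5/2)
r(b) = 1 (r(b) = b/b = 1)
N = 0 (N = 0*(3215*(-1/3285)) = 0*(-643/657) = 0)
p(z) = 3 + z
(p(157) + N) + r(c(-13)) = ((3 + 157) + 0) + 1 = (160 + 0) + 1 = 160 + 1 = 161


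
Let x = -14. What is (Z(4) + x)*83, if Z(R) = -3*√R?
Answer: -1660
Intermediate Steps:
(Z(4) + x)*83 = (-3*√4 - 14)*83 = (-3*2 - 14)*83 = (-6 - 14)*83 = -20*83 = -1660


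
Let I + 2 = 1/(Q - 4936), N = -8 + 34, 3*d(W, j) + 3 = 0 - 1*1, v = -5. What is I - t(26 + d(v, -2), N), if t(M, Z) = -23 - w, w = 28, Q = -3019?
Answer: 389794/7955 ≈ 49.000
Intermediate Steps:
d(W, j) = -4/3 (d(W, j) = -1 + (0 - 1*1)/3 = -1 + (0 - 1)/3 = -1 + (⅓)*(-1) = -1 - ⅓ = -4/3)
N = 26
t(M, Z) = -51 (t(M, Z) = -23 - 1*28 = -23 - 28 = -51)
I = -15911/7955 (I = -2 + 1/(-3019 - 4936) = -2 + 1/(-7955) = -2 - 1/7955 = -15911/7955 ≈ -2.0001)
I - t(26 + d(v, -2), N) = -15911/7955 - 1*(-51) = -15911/7955 + 51 = 389794/7955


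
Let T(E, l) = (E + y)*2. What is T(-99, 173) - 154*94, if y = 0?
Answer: -14674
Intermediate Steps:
T(E, l) = 2*E (T(E, l) = (E + 0)*2 = E*2 = 2*E)
T(-99, 173) - 154*94 = 2*(-99) - 154*94 = -198 - 1*14476 = -198 - 14476 = -14674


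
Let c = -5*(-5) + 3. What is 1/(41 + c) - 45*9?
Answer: -27944/69 ≈ -404.99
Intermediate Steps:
c = 28 (c = 25 + 3 = 28)
1/(41 + c) - 45*9 = 1/(41 + 28) - 45*9 = 1/69 - 405 = -27944/69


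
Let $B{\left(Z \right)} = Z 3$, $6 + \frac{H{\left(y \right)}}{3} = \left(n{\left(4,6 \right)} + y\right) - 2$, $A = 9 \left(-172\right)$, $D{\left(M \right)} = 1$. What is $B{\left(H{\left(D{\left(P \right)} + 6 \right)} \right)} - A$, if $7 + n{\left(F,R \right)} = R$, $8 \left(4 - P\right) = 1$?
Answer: $1530$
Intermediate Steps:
$P = \frac{31}{8}$ ($P = 4 - \frac{1}{8} = \frac{31}{8} \approx 3.875$)
$n{\left(F,R \right)} = -7 + R$
$A = -1548$
$H{\left(y \right)} = -27 + 3 y$ ($H{\left(y \right)} = -18 + 3 \left(\left(\left(-7 + 6\right) + y\right) - 2\right) = -18 + 3 \left(\left(-1 + y\right) - 2\right) = -18 + 3 \left(-3 + y\right) = -18 + \left(-9 + 3 y\right) = -27 + 3 y$)
$B{\left(Z \right)} = 3 Z$
$B{\left(H{\left(D{\left(P \right)} + 6 \right)} \right)} - A = 3 \left(-27 + 3 \left(1 + 6\right)\right) - -1548 = 3 \left(-27 + 3 \cdot 7\right) + 1548 = 3 \left(-27 + 21\right) + 1548 = 3 \left(-6\right) + 1548 = -18 + 1548 = 1530$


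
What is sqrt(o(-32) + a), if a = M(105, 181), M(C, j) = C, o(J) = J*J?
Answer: sqrt(1129) ≈ 33.601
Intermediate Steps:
o(J) = J**2
a = 105
sqrt(o(-32) + a) = sqrt((-32)**2 + 105) = sqrt(1024 + 105) = sqrt(1129)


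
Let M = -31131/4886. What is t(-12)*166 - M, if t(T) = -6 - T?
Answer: 4897587/4886 ≈ 1002.4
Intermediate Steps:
M = -31131/4886 (M = -31131*1/4886 = -31131/4886 ≈ -6.3715)
t(-12)*166 - M = (-6 - 1*(-12))*166 - 1*(-31131/4886) = (-6 + 12)*166 + 31131/4886 = 6*166 + 31131/4886 = 996 + 31131/4886 = 4897587/4886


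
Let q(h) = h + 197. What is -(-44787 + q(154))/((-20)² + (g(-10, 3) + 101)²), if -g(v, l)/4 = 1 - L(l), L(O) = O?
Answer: 44436/12281 ≈ 3.6183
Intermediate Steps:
q(h) = 197 + h
g(v, l) = -4 + 4*l (g(v, l) = -4*(1 - l) = -4 + 4*l)
-(-44787 + q(154))/((-20)² + (g(-10, 3) + 101)²) = -(-44787 + (197 + 154))/((-20)² + ((-4 + 4*3) + 101)²) = -(-44787 + 351)/(400 + ((-4 + 12) + 101)²) = -(-44436)/(400 + (8 + 101)²) = -(-44436)/(400 + 109²) = -(-44436)/(400 + 11881) = -(-44436)/12281 = -1*(-44436/12281) = 44436/12281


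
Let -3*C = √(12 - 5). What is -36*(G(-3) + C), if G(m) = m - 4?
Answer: 252 + 12*√7 ≈ 283.75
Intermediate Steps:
G(m) = -4 + m
C = -√7/3 (C = -√(12 - 5)/3 = -√7/3 ≈ -0.88192)
-36*(G(-3) + C) = -36*((-4 - 3) - √7/3) = -36*(-7 - √7/3) = 252 + 12*√7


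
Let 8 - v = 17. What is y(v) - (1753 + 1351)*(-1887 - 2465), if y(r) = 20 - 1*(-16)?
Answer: 13508644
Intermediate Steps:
v = -9 (v = 8 - 1*17 = 8 - 17 = -9)
y(r) = 36 (y(r) = 20 + 16 = 36)
y(v) - (1753 + 1351)*(-1887 - 2465) = 36 - (1753 + 1351)*(-1887 - 2465) = 36 - 3104*(-4352) = 36 - 1*(-13508608) = 36 + 13508608 = 13508644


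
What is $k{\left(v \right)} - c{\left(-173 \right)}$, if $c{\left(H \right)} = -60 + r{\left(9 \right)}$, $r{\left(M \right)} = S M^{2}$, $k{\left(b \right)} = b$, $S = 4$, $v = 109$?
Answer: $-155$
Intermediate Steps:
$r{\left(M \right)} = 4 M^{2}$
$c{\left(H \right)} = 264$ ($c{\left(H \right)} = -60 + 4 \cdot 9^{2} = -60 + 4 \cdot 81 = -60 + 324 = 264$)
$k{\left(v \right)} - c{\left(-173 \right)} = 109 - 264 = -155$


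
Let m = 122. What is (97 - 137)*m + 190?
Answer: -4690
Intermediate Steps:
(97 - 137)*m + 190 = (97 - 137)*122 + 190 = -40*122 + 190 = -4880 + 190 = -4690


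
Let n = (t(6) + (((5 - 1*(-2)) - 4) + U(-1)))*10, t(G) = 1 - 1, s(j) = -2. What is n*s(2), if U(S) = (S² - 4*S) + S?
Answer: -140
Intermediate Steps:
U(S) = S² - 3*S
t(G) = 0
n = 70 (n = (0 + (((5 - 1*(-2)) - 4) - (-3 - 1)))*10 = (0 + (((5 + 2) - 4) - 1*(-4)))*10 = (0 + ((7 - 4) + 4))*10 = (0 + (3 + 4))*10 = (0 + 7)*10 = 7*10 = 70)
n*s(2) = 70*(-2) = -140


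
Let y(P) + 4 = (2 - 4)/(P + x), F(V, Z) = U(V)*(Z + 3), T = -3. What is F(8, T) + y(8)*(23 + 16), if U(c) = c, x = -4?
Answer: -351/2 ≈ -175.50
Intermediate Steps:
F(V, Z) = V*(3 + Z) (F(V, Z) = V*(Z + 3) = V*(3 + Z))
y(P) = -4 - 2/(-4 + P) (y(P) = -4 + (2 - 4)/(P - 4) = -4 - 2/(-4 + P))
F(8, T) + y(8)*(23 + 16) = 8*(3 - 3) + (2*(7 - 2*8)/(-4 + 8))*(23 + 16) = 8*0 + (2*(7 - 16)/4)*39 = 0 + (2*(¼)*(-9))*39 = 0 - 9/2*39 = 0 - 351/2 = -351/2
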